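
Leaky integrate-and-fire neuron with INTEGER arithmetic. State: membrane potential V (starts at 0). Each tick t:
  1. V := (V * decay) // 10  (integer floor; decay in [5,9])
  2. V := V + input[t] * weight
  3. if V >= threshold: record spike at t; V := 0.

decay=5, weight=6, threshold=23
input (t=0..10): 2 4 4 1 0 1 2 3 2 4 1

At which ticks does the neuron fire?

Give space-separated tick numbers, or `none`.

t=0: input=2 -> V=12
t=1: input=4 -> V=0 FIRE
t=2: input=4 -> V=0 FIRE
t=3: input=1 -> V=6
t=4: input=0 -> V=3
t=5: input=1 -> V=7
t=6: input=2 -> V=15
t=7: input=3 -> V=0 FIRE
t=8: input=2 -> V=12
t=9: input=4 -> V=0 FIRE
t=10: input=1 -> V=6

Answer: 1 2 7 9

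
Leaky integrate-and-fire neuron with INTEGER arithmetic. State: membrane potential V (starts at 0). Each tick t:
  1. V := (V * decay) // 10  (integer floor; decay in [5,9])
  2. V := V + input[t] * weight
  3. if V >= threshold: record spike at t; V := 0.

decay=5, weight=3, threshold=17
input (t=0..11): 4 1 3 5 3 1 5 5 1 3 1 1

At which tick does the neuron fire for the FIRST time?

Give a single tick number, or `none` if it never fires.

t=0: input=4 -> V=12
t=1: input=1 -> V=9
t=2: input=3 -> V=13
t=3: input=5 -> V=0 FIRE
t=4: input=3 -> V=9
t=5: input=1 -> V=7
t=6: input=5 -> V=0 FIRE
t=7: input=5 -> V=15
t=8: input=1 -> V=10
t=9: input=3 -> V=14
t=10: input=1 -> V=10
t=11: input=1 -> V=8

Answer: 3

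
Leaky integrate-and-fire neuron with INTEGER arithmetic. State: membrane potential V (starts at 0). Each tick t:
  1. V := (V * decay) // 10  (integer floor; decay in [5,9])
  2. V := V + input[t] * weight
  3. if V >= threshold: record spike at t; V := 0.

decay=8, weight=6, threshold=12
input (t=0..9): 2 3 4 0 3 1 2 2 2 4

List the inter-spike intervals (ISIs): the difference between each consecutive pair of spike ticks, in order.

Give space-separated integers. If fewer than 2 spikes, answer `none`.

t=0: input=2 -> V=0 FIRE
t=1: input=3 -> V=0 FIRE
t=2: input=4 -> V=0 FIRE
t=3: input=0 -> V=0
t=4: input=3 -> V=0 FIRE
t=5: input=1 -> V=6
t=6: input=2 -> V=0 FIRE
t=7: input=2 -> V=0 FIRE
t=8: input=2 -> V=0 FIRE
t=9: input=4 -> V=0 FIRE

Answer: 1 1 2 2 1 1 1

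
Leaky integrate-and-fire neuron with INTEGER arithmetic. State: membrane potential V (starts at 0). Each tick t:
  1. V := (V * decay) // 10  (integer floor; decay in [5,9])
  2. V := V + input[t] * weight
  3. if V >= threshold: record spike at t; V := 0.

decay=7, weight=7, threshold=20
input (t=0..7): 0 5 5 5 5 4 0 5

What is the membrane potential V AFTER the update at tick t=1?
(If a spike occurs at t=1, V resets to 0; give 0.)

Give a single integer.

Answer: 0

Derivation:
t=0: input=0 -> V=0
t=1: input=5 -> V=0 FIRE
t=2: input=5 -> V=0 FIRE
t=3: input=5 -> V=0 FIRE
t=4: input=5 -> V=0 FIRE
t=5: input=4 -> V=0 FIRE
t=6: input=0 -> V=0
t=7: input=5 -> V=0 FIRE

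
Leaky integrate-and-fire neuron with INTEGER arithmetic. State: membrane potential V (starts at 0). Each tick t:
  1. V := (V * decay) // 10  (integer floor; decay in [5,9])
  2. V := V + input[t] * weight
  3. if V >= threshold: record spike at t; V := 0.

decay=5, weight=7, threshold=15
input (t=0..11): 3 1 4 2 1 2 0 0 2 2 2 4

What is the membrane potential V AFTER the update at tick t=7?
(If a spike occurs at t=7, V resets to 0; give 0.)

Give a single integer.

t=0: input=3 -> V=0 FIRE
t=1: input=1 -> V=7
t=2: input=4 -> V=0 FIRE
t=3: input=2 -> V=14
t=4: input=1 -> V=14
t=5: input=2 -> V=0 FIRE
t=6: input=0 -> V=0
t=7: input=0 -> V=0
t=8: input=2 -> V=14
t=9: input=2 -> V=0 FIRE
t=10: input=2 -> V=14
t=11: input=4 -> V=0 FIRE

Answer: 0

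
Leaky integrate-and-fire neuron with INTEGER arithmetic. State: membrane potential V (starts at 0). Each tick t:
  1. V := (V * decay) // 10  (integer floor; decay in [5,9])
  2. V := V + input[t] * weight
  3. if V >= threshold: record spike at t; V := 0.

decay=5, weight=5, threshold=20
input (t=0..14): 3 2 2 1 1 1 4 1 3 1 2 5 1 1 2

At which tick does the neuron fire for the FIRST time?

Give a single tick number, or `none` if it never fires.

Answer: 6

Derivation:
t=0: input=3 -> V=15
t=1: input=2 -> V=17
t=2: input=2 -> V=18
t=3: input=1 -> V=14
t=4: input=1 -> V=12
t=5: input=1 -> V=11
t=6: input=4 -> V=0 FIRE
t=7: input=1 -> V=5
t=8: input=3 -> V=17
t=9: input=1 -> V=13
t=10: input=2 -> V=16
t=11: input=5 -> V=0 FIRE
t=12: input=1 -> V=5
t=13: input=1 -> V=7
t=14: input=2 -> V=13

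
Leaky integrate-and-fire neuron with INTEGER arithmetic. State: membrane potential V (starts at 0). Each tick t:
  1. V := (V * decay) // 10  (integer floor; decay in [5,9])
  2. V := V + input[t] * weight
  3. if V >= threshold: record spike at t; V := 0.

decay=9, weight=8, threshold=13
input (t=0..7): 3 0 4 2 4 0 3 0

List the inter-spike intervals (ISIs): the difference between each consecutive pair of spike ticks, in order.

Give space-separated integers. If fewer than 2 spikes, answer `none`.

t=0: input=3 -> V=0 FIRE
t=1: input=0 -> V=0
t=2: input=4 -> V=0 FIRE
t=3: input=2 -> V=0 FIRE
t=4: input=4 -> V=0 FIRE
t=5: input=0 -> V=0
t=6: input=3 -> V=0 FIRE
t=7: input=0 -> V=0

Answer: 2 1 1 2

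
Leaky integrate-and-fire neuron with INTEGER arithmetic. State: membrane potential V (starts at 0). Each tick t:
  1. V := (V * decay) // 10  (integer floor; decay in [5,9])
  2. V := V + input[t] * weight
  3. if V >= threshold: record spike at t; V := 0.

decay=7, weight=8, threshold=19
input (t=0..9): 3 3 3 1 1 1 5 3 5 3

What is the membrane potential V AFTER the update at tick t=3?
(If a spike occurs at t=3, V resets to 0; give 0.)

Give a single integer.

t=0: input=3 -> V=0 FIRE
t=1: input=3 -> V=0 FIRE
t=2: input=3 -> V=0 FIRE
t=3: input=1 -> V=8
t=4: input=1 -> V=13
t=5: input=1 -> V=17
t=6: input=5 -> V=0 FIRE
t=7: input=3 -> V=0 FIRE
t=8: input=5 -> V=0 FIRE
t=9: input=3 -> V=0 FIRE

Answer: 8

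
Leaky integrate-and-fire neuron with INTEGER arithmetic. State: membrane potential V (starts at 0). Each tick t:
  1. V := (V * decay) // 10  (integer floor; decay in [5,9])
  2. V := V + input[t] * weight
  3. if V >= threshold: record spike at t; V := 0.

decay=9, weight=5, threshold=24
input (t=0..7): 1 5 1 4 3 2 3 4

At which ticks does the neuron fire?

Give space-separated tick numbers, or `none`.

t=0: input=1 -> V=5
t=1: input=5 -> V=0 FIRE
t=2: input=1 -> V=5
t=3: input=4 -> V=0 FIRE
t=4: input=3 -> V=15
t=5: input=2 -> V=23
t=6: input=3 -> V=0 FIRE
t=7: input=4 -> V=20

Answer: 1 3 6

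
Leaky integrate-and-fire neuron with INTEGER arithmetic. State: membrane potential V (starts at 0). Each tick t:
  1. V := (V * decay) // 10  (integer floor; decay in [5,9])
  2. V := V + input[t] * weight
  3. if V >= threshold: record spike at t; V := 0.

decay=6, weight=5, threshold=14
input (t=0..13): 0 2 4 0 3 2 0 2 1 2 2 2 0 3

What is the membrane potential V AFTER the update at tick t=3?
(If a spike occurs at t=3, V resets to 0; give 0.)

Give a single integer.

Answer: 0

Derivation:
t=0: input=0 -> V=0
t=1: input=2 -> V=10
t=2: input=4 -> V=0 FIRE
t=3: input=0 -> V=0
t=4: input=3 -> V=0 FIRE
t=5: input=2 -> V=10
t=6: input=0 -> V=6
t=7: input=2 -> V=13
t=8: input=1 -> V=12
t=9: input=2 -> V=0 FIRE
t=10: input=2 -> V=10
t=11: input=2 -> V=0 FIRE
t=12: input=0 -> V=0
t=13: input=3 -> V=0 FIRE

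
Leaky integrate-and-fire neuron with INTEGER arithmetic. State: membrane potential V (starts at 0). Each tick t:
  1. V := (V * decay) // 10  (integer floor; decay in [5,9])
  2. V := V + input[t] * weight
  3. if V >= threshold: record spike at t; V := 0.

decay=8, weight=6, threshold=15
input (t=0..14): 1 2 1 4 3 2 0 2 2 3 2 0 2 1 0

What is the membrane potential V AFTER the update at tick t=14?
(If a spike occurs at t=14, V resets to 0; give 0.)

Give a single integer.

t=0: input=1 -> V=6
t=1: input=2 -> V=0 FIRE
t=2: input=1 -> V=6
t=3: input=4 -> V=0 FIRE
t=4: input=3 -> V=0 FIRE
t=5: input=2 -> V=12
t=6: input=0 -> V=9
t=7: input=2 -> V=0 FIRE
t=8: input=2 -> V=12
t=9: input=3 -> V=0 FIRE
t=10: input=2 -> V=12
t=11: input=0 -> V=9
t=12: input=2 -> V=0 FIRE
t=13: input=1 -> V=6
t=14: input=0 -> V=4

Answer: 4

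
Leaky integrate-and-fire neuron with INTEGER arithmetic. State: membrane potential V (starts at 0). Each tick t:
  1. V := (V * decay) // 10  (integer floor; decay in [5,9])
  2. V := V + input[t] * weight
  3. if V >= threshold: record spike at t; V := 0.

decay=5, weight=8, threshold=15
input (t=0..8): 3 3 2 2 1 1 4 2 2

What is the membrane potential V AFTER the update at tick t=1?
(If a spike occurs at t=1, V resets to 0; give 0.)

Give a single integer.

t=0: input=3 -> V=0 FIRE
t=1: input=3 -> V=0 FIRE
t=2: input=2 -> V=0 FIRE
t=3: input=2 -> V=0 FIRE
t=4: input=1 -> V=8
t=5: input=1 -> V=12
t=6: input=4 -> V=0 FIRE
t=7: input=2 -> V=0 FIRE
t=8: input=2 -> V=0 FIRE

Answer: 0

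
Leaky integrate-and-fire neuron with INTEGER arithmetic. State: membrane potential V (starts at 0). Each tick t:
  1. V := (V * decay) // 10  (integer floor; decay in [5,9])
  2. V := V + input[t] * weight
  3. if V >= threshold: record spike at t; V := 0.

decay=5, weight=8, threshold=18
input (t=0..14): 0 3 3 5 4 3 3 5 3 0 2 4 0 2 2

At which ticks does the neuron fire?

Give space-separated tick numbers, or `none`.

Answer: 1 2 3 4 5 6 7 8 11 14

Derivation:
t=0: input=0 -> V=0
t=1: input=3 -> V=0 FIRE
t=2: input=3 -> V=0 FIRE
t=3: input=5 -> V=0 FIRE
t=4: input=4 -> V=0 FIRE
t=5: input=3 -> V=0 FIRE
t=6: input=3 -> V=0 FIRE
t=7: input=5 -> V=0 FIRE
t=8: input=3 -> V=0 FIRE
t=9: input=0 -> V=0
t=10: input=2 -> V=16
t=11: input=4 -> V=0 FIRE
t=12: input=0 -> V=0
t=13: input=2 -> V=16
t=14: input=2 -> V=0 FIRE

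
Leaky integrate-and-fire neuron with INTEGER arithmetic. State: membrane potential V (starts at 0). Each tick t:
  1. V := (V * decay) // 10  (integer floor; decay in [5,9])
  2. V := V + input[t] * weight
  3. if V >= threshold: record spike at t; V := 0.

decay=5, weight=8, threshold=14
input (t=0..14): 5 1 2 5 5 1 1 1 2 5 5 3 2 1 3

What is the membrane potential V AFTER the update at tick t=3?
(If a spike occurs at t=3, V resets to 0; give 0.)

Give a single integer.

Answer: 0

Derivation:
t=0: input=5 -> V=0 FIRE
t=1: input=1 -> V=8
t=2: input=2 -> V=0 FIRE
t=3: input=5 -> V=0 FIRE
t=4: input=5 -> V=0 FIRE
t=5: input=1 -> V=8
t=6: input=1 -> V=12
t=7: input=1 -> V=0 FIRE
t=8: input=2 -> V=0 FIRE
t=9: input=5 -> V=0 FIRE
t=10: input=5 -> V=0 FIRE
t=11: input=3 -> V=0 FIRE
t=12: input=2 -> V=0 FIRE
t=13: input=1 -> V=8
t=14: input=3 -> V=0 FIRE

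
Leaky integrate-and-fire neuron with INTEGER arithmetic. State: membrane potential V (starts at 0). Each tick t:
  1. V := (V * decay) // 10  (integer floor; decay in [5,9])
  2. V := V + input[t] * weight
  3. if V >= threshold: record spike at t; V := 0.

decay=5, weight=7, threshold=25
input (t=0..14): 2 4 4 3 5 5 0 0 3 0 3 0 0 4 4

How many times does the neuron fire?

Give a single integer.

t=0: input=2 -> V=14
t=1: input=4 -> V=0 FIRE
t=2: input=4 -> V=0 FIRE
t=3: input=3 -> V=21
t=4: input=5 -> V=0 FIRE
t=5: input=5 -> V=0 FIRE
t=6: input=0 -> V=0
t=7: input=0 -> V=0
t=8: input=3 -> V=21
t=9: input=0 -> V=10
t=10: input=3 -> V=0 FIRE
t=11: input=0 -> V=0
t=12: input=0 -> V=0
t=13: input=4 -> V=0 FIRE
t=14: input=4 -> V=0 FIRE

Answer: 7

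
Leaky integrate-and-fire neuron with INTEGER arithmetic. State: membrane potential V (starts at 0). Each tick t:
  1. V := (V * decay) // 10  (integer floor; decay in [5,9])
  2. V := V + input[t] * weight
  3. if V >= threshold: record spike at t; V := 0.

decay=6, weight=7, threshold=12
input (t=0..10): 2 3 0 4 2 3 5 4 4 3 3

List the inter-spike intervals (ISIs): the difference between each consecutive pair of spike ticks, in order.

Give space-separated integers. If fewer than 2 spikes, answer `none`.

Answer: 1 2 1 1 1 1 1 1 1

Derivation:
t=0: input=2 -> V=0 FIRE
t=1: input=3 -> V=0 FIRE
t=2: input=0 -> V=0
t=3: input=4 -> V=0 FIRE
t=4: input=2 -> V=0 FIRE
t=5: input=3 -> V=0 FIRE
t=6: input=5 -> V=0 FIRE
t=7: input=4 -> V=0 FIRE
t=8: input=4 -> V=0 FIRE
t=9: input=3 -> V=0 FIRE
t=10: input=3 -> V=0 FIRE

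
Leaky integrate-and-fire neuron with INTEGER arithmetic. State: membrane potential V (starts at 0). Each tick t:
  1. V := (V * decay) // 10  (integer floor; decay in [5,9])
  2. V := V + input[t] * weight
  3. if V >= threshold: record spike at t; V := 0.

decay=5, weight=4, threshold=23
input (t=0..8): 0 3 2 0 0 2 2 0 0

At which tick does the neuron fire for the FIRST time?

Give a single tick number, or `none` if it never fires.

Answer: none

Derivation:
t=0: input=0 -> V=0
t=1: input=3 -> V=12
t=2: input=2 -> V=14
t=3: input=0 -> V=7
t=4: input=0 -> V=3
t=5: input=2 -> V=9
t=6: input=2 -> V=12
t=7: input=0 -> V=6
t=8: input=0 -> V=3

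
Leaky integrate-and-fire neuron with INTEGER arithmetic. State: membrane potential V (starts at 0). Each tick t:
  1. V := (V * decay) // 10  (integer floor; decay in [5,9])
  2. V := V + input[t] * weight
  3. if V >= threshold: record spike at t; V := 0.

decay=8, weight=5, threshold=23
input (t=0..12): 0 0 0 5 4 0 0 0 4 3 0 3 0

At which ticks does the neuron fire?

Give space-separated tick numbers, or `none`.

Answer: 3 8 11

Derivation:
t=0: input=0 -> V=0
t=1: input=0 -> V=0
t=2: input=0 -> V=0
t=3: input=5 -> V=0 FIRE
t=4: input=4 -> V=20
t=5: input=0 -> V=16
t=6: input=0 -> V=12
t=7: input=0 -> V=9
t=8: input=4 -> V=0 FIRE
t=9: input=3 -> V=15
t=10: input=0 -> V=12
t=11: input=3 -> V=0 FIRE
t=12: input=0 -> V=0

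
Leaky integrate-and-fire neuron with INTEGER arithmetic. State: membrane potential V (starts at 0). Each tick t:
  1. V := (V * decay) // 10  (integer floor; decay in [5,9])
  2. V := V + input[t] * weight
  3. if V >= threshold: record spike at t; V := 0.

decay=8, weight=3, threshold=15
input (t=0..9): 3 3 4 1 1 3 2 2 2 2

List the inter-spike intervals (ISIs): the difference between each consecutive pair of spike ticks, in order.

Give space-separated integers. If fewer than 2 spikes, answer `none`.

t=0: input=3 -> V=9
t=1: input=3 -> V=0 FIRE
t=2: input=4 -> V=12
t=3: input=1 -> V=12
t=4: input=1 -> V=12
t=5: input=3 -> V=0 FIRE
t=6: input=2 -> V=6
t=7: input=2 -> V=10
t=8: input=2 -> V=14
t=9: input=2 -> V=0 FIRE

Answer: 4 4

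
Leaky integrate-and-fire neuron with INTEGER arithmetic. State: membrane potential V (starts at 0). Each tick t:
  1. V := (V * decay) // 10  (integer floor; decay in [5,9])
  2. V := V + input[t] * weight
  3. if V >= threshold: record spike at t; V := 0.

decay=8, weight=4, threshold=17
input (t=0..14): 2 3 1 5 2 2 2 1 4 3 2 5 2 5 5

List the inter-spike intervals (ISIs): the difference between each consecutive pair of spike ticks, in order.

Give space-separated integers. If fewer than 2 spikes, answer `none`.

t=0: input=2 -> V=8
t=1: input=3 -> V=0 FIRE
t=2: input=1 -> V=4
t=3: input=5 -> V=0 FIRE
t=4: input=2 -> V=8
t=5: input=2 -> V=14
t=6: input=2 -> V=0 FIRE
t=7: input=1 -> V=4
t=8: input=4 -> V=0 FIRE
t=9: input=3 -> V=12
t=10: input=2 -> V=0 FIRE
t=11: input=5 -> V=0 FIRE
t=12: input=2 -> V=8
t=13: input=5 -> V=0 FIRE
t=14: input=5 -> V=0 FIRE

Answer: 2 3 2 2 1 2 1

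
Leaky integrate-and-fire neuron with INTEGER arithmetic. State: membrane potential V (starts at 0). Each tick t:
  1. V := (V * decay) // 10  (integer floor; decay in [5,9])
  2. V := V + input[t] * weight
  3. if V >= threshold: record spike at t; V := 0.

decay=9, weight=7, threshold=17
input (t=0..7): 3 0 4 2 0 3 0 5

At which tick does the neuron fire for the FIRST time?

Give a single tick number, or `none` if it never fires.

Answer: 0

Derivation:
t=0: input=3 -> V=0 FIRE
t=1: input=0 -> V=0
t=2: input=4 -> V=0 FIRE
t=3: input=2 -> V=14
t=4: input=0 -> V=12
t=5: input=3 -> V=0 FIRE
t=6: input=0 -> V=0
t=7: input=5 -> V=0 FIRE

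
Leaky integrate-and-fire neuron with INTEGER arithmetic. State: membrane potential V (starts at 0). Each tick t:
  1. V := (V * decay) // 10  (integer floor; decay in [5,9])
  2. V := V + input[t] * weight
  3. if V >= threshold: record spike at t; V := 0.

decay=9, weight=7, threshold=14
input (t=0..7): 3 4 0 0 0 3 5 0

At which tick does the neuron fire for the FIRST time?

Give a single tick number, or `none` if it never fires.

t=0: input=3 -> V=0 FIRE
t=1: input=4 -> V=0 FIRE
t=2: input=0 -> V=0
t=3: input=0 -> V=0
t=4: input=0 -> V=0
t=5: input=3 -> V=0 FIRE
t=6: input=5 -> V=0 FIRE
t=7: input=0 -> V=0

Answer: 0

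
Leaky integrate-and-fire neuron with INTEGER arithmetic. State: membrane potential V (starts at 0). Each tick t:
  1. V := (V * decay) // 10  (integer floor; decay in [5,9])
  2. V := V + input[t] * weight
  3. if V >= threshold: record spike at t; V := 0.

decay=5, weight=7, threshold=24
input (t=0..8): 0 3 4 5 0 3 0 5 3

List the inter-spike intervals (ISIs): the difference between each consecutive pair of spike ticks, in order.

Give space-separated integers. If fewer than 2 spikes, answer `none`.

Answer: 1 4

Derivation:
t=0: input=0 -> V=0
t=1: input=3 -> V=21
t=2: input=4 -> V=0 FIRE
t=3: input=5 -> V=0 FIRE
t=4: input=0 -> V=0
t=5: input=3 -> V=21
t=6: input=0 -> V=10
t=7: input=5 -> V=0 FIRE
t=8: input=3 -> V=21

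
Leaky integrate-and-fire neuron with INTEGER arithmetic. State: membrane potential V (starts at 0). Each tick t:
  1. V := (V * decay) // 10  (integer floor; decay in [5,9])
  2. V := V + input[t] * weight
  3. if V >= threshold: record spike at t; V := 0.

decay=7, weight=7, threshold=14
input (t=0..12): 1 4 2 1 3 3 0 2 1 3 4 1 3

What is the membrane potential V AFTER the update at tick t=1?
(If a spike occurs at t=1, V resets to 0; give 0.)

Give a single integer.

Answer: 0

Derivation:
t=0: input=1 -> V=7
t=1: input=4 -> V=0 FIRE
t=2: input=2 -> V=0 FIRE
t=3: input=1 -> V=7
t=4: input=3 -> V=0 FIRE
t=5: input=3 -> V=0 FIRE
t=6: input=0 -> V=0
t=7: input=2 -> V=0 FIRE
t=8: input=1 -> V=7
t=9: input=3 -> V=0 FIRE
t=10: input=4 -> V=0 FIRE
t=11: input=1 -> V=7
t=12: input=3 -> V=0 FIRE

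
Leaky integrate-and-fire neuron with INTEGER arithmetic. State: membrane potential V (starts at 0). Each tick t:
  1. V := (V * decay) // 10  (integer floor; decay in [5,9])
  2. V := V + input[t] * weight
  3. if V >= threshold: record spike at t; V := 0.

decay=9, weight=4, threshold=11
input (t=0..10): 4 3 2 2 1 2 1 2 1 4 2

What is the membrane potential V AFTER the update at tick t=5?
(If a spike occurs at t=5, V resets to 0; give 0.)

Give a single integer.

Answer: 0

Derivation:
t=0: input=4 -> V=0 FIRE
t=1: input=3 -> V=0 FIRE
t=2: input=2 -> V=8
t=3: input=2 -> V=0 FIRE
t=4: input=1 -> V=4
t=5: input=2 -> V=0 FIRE
t=6: input=1 -> V=4
t=7: input=2 -> V=0 FIRE
t=8: input=1 -> V=4
t=9: input=4 -> V=0 FIRE
t=10: input=2 -> V=8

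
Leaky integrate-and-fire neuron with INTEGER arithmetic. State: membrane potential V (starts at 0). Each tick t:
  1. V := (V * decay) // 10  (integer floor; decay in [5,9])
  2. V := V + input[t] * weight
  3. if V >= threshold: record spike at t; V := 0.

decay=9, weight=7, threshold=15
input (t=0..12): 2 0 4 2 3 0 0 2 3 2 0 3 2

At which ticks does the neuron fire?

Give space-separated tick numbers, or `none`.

Answer: 2 4 8 11

Derivation:
t=0: input=2 -> V=14
t=1: input=0 -> V=12
t=2: input=4 -> V=0 FIRE
t=3: input=2 -> V=14
t=4: input=3 -> V=0 FIRE
t=5: input=0 -> V=0
t=6: input=0 -> V=0
t=7: input=2 -> V=14
t=8: input=3 -> V=0 FIRE
t=9: input=2 -> V=14
t=10: input=0 -> V=12
t=11: input=3 -> V=0 FIRE
t=12: input=2 -> V=14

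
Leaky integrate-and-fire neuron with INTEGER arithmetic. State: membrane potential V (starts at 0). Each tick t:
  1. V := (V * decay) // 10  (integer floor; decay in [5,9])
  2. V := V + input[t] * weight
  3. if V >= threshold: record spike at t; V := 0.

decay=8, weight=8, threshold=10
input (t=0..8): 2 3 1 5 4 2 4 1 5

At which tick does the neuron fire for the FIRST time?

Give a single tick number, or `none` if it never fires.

t=0: input=2 -> V=0 FIRE
t=1: input=3 -> V=0 FIRE
t=2: input=1 -> V=8
t=3: input=5 -> V=0 FIRE
t=4: input=4 -> V=0 FIRE
t=5: input=2 -> V=0 FIRE
t=6: input=4 -> V=0 FIRE
t=7: input=1 -> V=8
t=8: input=5 -> V=0 FIRE

Answer: 0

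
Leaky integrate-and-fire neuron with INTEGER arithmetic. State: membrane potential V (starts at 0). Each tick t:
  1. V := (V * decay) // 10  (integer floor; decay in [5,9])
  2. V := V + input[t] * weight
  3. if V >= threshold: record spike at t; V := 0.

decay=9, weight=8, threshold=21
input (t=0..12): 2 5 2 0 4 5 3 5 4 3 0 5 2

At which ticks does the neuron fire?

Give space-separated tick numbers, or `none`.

Answer: 1 4 5 6 7 8 9 11

Derivation:
t=0: input=2 -> V=16
t=1: input=5 -> V=0 FIRE
t=2: input=2 -> V=16
t=3: input=0 -> V=14
t=4: input=4 -> V=0 FIRE
t=5: input=5 -> V=0 FIRE
t=6: input=3 -> V=0 FIRE
t=7: input=5 -> V=0 FIRE
t=8: input=4 -> V=0 FIRE
t=9: input=3 -> V=0 FIRE
t=10: input=0 -> V=0
t=11: input=5 -> V=0 FIRE
t=12: input=2 -> V=16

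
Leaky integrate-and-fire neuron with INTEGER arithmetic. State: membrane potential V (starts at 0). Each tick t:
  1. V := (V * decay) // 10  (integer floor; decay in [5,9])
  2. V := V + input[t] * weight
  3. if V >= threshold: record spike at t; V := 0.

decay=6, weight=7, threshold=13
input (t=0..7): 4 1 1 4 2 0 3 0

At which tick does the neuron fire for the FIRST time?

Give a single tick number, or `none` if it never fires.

Answer: 0

Derivation:
t=0: input=4 -> V=0 FIRE
t=1: input=1 -> V=7
t=2: input=1 -> V=11
t=3: input=4 -> V=0 FIRE
t=4: input=2 -> V=0 FIRE
t=5: input=0 -> V=0
t=6: input=3 -> V=0 FIRE
t=7: input=0 -> V=0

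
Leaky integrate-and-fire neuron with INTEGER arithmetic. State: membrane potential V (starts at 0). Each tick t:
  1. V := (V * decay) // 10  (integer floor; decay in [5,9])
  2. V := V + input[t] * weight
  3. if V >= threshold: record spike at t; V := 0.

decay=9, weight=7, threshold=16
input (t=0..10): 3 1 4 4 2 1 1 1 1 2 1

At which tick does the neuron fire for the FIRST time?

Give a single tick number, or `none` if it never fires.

Answer: 0

Derivation:
t=0: input=3 -> V=0 FIRE
t=1: input=1 -> V=7
t=2: input=4 -> V=0 FIRE
t=3: input=4 -> V=0 FIRE
t=4: input=2 -> V=14
t=5: input=1 -> V=0 FIRE
t=6: input=1 -> V=7
t=7: input=1 -> V=13
t=8: input=1 -> V=0 FIRE
t=9: input=2 -> V=14
t=10: input=1 -> V=0 FIRE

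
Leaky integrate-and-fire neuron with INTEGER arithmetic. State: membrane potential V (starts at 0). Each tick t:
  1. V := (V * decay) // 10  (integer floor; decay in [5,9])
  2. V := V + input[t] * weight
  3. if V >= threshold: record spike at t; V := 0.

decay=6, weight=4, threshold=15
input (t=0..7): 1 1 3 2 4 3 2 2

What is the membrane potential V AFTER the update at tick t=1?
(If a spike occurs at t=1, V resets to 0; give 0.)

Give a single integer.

Answer: 6

Derivation:
t=0: input=1 -> V=4
t=1: input=1 -> V=6
t=2: input=3 -> V=0 FIRE
t=3: input=2 -> V=8
t=4: input=4 -> V=0 FIRE
t=5: input=3 -> V=12
t=6: input=2 -> V=0 FIRE
t=7: input=2 -> V=8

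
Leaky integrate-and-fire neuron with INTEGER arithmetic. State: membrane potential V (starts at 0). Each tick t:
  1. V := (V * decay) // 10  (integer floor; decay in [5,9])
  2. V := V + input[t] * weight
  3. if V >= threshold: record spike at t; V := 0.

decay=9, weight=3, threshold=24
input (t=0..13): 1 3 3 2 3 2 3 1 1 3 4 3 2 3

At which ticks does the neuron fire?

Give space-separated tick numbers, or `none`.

t=0: input=1 -> V=3
t=1: input=3 -> V=11
t=2: input=3 -> V=18
t=3: input=2 -> V=22
t=4: input=3 -> V=0 FIRE
t=5: input=2 -> V=6
t=6: input=3 -> V=14
t=7: input=1 -> V=15
t=8: input=1 -> V=16
t=9: input=3 -> V=23
t=10: input=4 -> V=0 FIRE
t=11: input=3 -> V=9
t=12: input=2 -> V=14
t=13: input=3 -> V=21

Answer: 4 10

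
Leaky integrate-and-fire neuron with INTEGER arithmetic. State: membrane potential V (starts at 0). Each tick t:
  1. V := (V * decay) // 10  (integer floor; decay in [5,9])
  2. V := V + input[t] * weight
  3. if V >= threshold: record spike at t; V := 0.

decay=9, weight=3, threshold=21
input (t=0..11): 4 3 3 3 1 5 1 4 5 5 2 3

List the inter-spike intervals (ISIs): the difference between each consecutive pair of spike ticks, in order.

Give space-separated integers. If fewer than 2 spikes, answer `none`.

t=0: input=4 -> V=12
t=1: input=3 -> V=19
t=2: input=3 -> V=0 FIRE
t=3: input=3 -> V=9
t=4: input=1 -> V=11
t=5: input=5 -> V=0 FIRE
t=6: input=1 -> V=3
t=7: input=4 -> V=14
t=8: input=5 -> V=0 FIRE
t=9: input=5 -> V=15
t=10: input=2 -> V=19
t=11: input=3 -> V=0 FIRE

Answer: 3 3 3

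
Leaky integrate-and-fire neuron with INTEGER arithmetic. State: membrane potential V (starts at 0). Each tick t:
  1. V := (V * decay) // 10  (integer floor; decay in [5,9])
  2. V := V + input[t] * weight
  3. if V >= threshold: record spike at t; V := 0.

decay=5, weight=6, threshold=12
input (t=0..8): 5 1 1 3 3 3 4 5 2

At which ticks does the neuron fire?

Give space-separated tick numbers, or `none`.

t=0: input=5 -> V=0 FIRE
t=1: input=1 -> V=6
t=2: input=1 -> V=9
t=3: input=3 -> V=0 FIRE
t=4: input=3 -> V=0 FIRE
t=5: input=3 -> V=0 FIRE
t=6: input=4 -> V=0 FIRE
t=7: input=5 -> V=0 FIRE
t=8: input=2 -> V=0 FIRE

Answer: 0 3 4 5 6 7 8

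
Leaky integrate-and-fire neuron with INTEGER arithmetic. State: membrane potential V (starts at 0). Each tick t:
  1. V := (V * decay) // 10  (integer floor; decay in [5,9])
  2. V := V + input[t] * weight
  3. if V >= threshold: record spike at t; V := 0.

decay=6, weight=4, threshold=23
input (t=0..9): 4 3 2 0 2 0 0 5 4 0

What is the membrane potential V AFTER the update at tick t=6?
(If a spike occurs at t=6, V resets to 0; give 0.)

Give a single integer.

Answer: 5

Derivation:
t=0: input=4 -> V=16
t=1: input=3 -> V=21
t=2: input=2 -> V=20
t=3: input=0 -> V=12
t=4: input=2 -> V=15
t=5: input=0 -> V=9
t=6: input=0 -> V=5
t=7: input=5 -> V=0 FIRE
t=8: input=4 -> V=16
t=9: input=0 -> V=9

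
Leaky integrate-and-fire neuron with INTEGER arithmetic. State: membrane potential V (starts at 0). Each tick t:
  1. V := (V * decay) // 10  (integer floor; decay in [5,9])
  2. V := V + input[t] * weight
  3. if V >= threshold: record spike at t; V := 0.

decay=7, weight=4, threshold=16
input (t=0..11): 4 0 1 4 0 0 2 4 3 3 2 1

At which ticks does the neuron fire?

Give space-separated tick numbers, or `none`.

Answer: 0 3 7 9

Derivation:
t=0: input=4 -> V=0 FIRE
t=1: input=0 -> V=0
t=2: input=1 -> V=4
t=3: input=4 -> V=0 FIRE
t=4: input=0 -> V=0
t=5: input=0 -> V=0
t=6: input=2 -> V=8
t=7: input=4 -> V=0 FIRE
t=8: input=3 -> V=12
t=9: input=3 -> V=0 FIRE
t=10: input=2 -> V=8
t=11: input=1 -> V=9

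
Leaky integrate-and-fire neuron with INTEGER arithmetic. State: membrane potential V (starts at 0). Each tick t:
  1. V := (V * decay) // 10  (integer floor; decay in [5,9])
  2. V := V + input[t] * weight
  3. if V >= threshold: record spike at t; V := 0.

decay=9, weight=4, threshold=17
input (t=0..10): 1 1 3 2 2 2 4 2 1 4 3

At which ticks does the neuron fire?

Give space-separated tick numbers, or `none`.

Answer: 2 5 7 9

Derivation:
t=0: input=1 -> V=4
t=1: input=1 -> V=7
t=2: input=3 -> V=0 FIRE
t=3: input=2 -> V=8
t=4: input=2 -> V=15
t=5: input=2 -> V=0 FIRE
t=6: input=4 -> V=16
t=7: input=2 -> V=0 FIRE
t=8: input=1 -> V=4
t=9: input=4 -> V=0 FIRE
t=10: input=3 -> V=12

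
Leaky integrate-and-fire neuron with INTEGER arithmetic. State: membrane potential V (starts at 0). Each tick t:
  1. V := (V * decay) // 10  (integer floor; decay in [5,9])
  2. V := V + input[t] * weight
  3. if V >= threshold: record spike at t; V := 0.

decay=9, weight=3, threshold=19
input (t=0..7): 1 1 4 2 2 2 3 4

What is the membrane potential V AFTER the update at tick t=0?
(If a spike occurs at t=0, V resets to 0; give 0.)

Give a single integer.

t=0: input=1 -> V=3
t=1: input=1 -> V=5
t=2: input=4 -> V=16
t=3: input=2 -> V=0 FIRE
t=4: input=2 -> V=6
t=5: input=2 -> V=11
t=6: input=3 -> V=18
t=7: input=4 -> V=0 FIRE

Answer: 3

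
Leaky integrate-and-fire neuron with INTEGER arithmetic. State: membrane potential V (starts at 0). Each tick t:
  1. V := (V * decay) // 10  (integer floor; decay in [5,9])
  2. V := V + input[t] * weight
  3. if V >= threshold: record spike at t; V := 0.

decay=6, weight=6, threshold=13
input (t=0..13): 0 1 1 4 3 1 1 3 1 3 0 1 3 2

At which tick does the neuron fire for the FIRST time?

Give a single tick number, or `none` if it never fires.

Answer: 3

Derivation:
t=0: input=0 -> V=0
t=1: input=1 -> V=6
t=2: input=1 -> V=9
t=3: input=4 -> V=0 FIRE
t=4: input=3 -> V=0 FIRE
t=5: input=1 -> V=6
t=6: input=1 -> V=9
t=7: input=3 -> V=0 FIRE
t=8: input=1 -> V=6
t=9: input=3 -> V=0 FIRE
t=10: input=0 -> V=0
t=11: input=1 -> V=6
t=12: input=3 -> V=0 FIRE
t=13: input=2 -> V=12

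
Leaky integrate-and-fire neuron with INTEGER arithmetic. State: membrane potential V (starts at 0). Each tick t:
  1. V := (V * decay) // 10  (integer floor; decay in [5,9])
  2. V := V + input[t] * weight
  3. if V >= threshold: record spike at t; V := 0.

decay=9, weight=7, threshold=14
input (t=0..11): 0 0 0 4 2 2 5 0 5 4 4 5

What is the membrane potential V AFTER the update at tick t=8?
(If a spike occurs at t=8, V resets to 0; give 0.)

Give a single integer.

Answer: 0

Derivation:
t=0: input=0 -> V=0
t=1: input=0 -> V=0
t=2: input=0 -> V=0
t=3: input=4 -> V=0 FIRE
t=4: input=2 -> V=0 FIRE
t=5: input=2 -> V=0 FIRE
t=6: input=5 -> V=0 FIRE
t=7: input=0 -> V=0
t=8: input=5 -> V=0 FIRE
t=9: input=4 -> V=0 FIRE
t=10: input=4 -> V=0 FIRE
t=11: input=5 -> V=0 FIRE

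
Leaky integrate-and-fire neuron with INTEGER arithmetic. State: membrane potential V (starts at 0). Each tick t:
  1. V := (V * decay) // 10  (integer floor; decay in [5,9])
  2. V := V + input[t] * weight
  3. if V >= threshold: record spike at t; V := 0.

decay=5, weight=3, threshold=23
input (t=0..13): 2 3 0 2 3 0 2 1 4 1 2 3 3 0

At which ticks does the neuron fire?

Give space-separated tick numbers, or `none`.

t=0: input=2 -> V=6
t=1: input=3 -> V=12
t=2: input=0 -> V=6
t=3: input=2 -> V=9
t=4: input=3 -> V=13
t=5: input=0 -> V=6
t=6: input=2 -> V=9
t=7: input=1 -> V=7
t=8: input=4 -> V=15
t=9: input=1 -> V=10
t=10: input=2 -> V=11
t=11: input=3 -> V=14
t=12: input=3 -> V=16
t=13: input=0 -> V=8

Answer: none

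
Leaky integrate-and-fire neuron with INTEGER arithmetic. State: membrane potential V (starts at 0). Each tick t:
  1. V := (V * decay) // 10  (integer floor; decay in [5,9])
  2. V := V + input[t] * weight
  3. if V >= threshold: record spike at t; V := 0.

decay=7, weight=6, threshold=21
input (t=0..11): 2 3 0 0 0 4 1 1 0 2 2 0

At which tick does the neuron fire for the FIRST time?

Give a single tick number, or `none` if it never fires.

Answer: 1

Derivation:
t=0: input=2 -> V=12
t=1: input=3 -> V=0 FIRE
t=2: input=0 -> V=0
t=3: input=0 -> V=0
t=4: input=0 -> V=0
t=5: input=4 -> V=0 FIRE
t=6: input=1 -> V=6
t=7: input=1 -> V=10
t=8: input=0 -> V=7
t=9: input=2 -> V=16
t=10: input=2 -> V=0 FIRE
t=11: input=0 -> V=0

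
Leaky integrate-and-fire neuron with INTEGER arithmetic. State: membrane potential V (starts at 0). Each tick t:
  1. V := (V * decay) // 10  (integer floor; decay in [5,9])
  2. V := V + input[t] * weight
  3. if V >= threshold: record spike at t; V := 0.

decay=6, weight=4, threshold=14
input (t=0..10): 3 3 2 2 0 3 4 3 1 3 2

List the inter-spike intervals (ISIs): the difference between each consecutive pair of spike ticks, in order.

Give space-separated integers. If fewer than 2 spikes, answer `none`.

t=0: input=3 -> V=12
t=1: input=3 -> V=0 FIRE
t=2: input=2 -> V=8
t=3: input=2 -> V=12
t=4: input=0 -> V=7
t=5: input=3 -> V=0 FIRE
t=6: input=4 -> V=0 FIRE
t=7: input=3 -> V=12
t=8: input=1 -> V=11
t=9: input=3 -> V=0 FIRE
t=10: input=2 -> V=8

Answer: 4 1 3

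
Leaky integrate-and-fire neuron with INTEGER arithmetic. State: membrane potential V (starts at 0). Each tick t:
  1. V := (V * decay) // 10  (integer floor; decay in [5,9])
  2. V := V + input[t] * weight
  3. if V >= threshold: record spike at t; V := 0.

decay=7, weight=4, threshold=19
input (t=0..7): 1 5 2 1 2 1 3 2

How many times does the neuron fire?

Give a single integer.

Answer: 2

Derivation:
t=0: input=1 -> V=4
t=1: input=5 -> V=0 FIRE
t=2: input=2 -> V=8
t=3: input=1 -> V=9
t=4: input=2 -> V=14
t=5: input=1 -> V=13
t=6: input=3 -> V=0 FIRE
t=7: input=2 -> V=8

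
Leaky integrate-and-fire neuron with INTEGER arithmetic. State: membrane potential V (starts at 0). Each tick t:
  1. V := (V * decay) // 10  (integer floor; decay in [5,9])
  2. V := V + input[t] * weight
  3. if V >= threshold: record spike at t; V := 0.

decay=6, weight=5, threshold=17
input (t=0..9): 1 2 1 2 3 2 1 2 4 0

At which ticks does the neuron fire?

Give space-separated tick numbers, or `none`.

t=0: input=1 -> V=5
t=1: input=2 -> V=13
t=2: input=1 -> V=12
t=3: input=2 -> V=0 FIRE
t=4: input=3 -> V=15
t=5: input=2 -> V=0 FIRE
t=6: input=1 -> V=5
t=7: input=2 -> V=13
t=8: input=4 -> V=0 FIRE
t=9: input=0 -> V=0

Answer: 3 5 8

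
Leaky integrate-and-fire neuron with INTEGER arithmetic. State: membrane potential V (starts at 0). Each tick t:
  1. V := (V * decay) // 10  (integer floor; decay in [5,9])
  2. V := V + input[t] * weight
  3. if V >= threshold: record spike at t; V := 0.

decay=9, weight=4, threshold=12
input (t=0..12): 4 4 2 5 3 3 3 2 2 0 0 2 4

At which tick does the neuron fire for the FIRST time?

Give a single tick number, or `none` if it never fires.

Answer: 0

Derivation:
t=0: input=4 -> V=0 FIRE
t=1: input=4 -> V=0 FIRE
t=2: input=2 -> V=8
t=3: input=5 -> V=0 FIRE
t=4: input=3 -> V=0 FIRE
t=5: input=3 -> V=0 FIRE
t=6: input=3 -> V=0 FIRE
t=7: input=2 -> V=8
t=8: input=2 -> V=0 FIRE
t=9: input=0 -> V=0
t=10: input=0 -> V=0
t=11: input=2 -> V=8
t=12: input=4 -> V=0 FIRE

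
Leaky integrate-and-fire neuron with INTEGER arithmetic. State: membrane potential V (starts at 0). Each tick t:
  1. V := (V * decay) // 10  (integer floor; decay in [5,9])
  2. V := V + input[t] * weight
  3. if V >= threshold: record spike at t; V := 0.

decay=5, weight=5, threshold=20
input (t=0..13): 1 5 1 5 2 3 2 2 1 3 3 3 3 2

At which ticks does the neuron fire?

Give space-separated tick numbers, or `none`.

t=0: input=1 -> V=5
t=1: input=5 -> V=0 FIRE
t=2: input=1 -> V=5
t=3: input=5 -> V=0 FIRE
t=4: input=2 -> V=10
t=5: input=3 -> V=0 FIRE
t=6: input=2 -> V=10
t=7: input=2 -> V=15
t=8: input=1 -> V=12
t=9: input=3 -> V=0 FIRE
t=10: input=3 -> V=15
t=11: input=3 -> V=0 FIRE
t=12: input=3 -> V=15
t=13: input=2 -> V=17

Answer: 1 3 5 9 11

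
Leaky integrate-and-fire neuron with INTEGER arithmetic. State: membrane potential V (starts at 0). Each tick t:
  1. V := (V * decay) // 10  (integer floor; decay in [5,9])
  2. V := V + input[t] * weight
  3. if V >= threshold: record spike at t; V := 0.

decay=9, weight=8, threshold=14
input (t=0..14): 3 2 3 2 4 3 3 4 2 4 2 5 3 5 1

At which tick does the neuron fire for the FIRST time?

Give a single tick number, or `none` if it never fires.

Answer: 0

Derivation:
t=0: input=3 -> V=0 FIRE
t=1: input=2 -> V=0 FIRE
t=2: input=3 -> V=0 FIRE
t=3: input=2 -> V=0 FIRE
t=4: input=4 -> V=0 FIRE
t=5: input=3 -> V=0 FIRE
t=6: input=3 -> V=0 FIRE
t=7: input=4 -> V=0 FIRE
t=8: input=2 -> V=0 FIRE
t=9: input=4 -> V=0 FIRE
t=10: input=2 -> V=0 FIRE
t=11: input=5 -> V=0 FIRE
t=12: input=3 -> V=0 FIRE
t=13: input=5 -> V=0 FIRE
t=14: input=1 -> V=8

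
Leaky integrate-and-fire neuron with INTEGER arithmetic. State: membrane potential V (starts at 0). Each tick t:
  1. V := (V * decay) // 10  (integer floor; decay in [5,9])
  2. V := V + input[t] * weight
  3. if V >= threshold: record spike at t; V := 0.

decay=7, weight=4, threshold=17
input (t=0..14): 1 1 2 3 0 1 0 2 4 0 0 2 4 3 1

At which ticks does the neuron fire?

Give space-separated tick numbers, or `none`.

Answer: 3 8 12

Derivation:
t=0: input=1 -> V=4
t=1: input=1 -> V=6
t=2: input=2 -> V=12
t=3: input=3 -> V=0 FIRE
t=4: input=0 -> V=0
t=5: input=1 -> V=4
t=6: input=0 -> V=2
t=7: input=2 -> V=9
t=8: input=4 -> V=0 FIRE
t=9: input=0 -> V=0
t=10: input=0 -> V=0
t=11: input=2 -> V=8
t=12: input=4 -> V=0 FIRE
t=13: input=3 -> V=12
t=14: input=1 -> V=12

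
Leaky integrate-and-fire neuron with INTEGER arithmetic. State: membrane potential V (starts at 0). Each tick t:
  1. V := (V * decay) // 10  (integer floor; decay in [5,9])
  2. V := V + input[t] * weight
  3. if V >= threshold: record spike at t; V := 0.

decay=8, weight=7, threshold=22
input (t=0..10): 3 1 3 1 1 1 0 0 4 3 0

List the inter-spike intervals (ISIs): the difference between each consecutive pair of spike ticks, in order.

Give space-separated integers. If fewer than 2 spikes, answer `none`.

t=0: input=3 -> V=21
t=1: input=1 -> V=0 FIRE
t=2: input=3 -> V=21
t=3: input=1 -> V=0 FIRE
t=4: input=1 -> V=7
t=5: input=1 -> V=12
t=6: input=0 -> V=9
t=7: input=0 -> V=7
t=8: input=4 -> V=0 FIRE
t=9: input=3 -> V=21
t=10: input=0 -> V=16

Answer: 2 5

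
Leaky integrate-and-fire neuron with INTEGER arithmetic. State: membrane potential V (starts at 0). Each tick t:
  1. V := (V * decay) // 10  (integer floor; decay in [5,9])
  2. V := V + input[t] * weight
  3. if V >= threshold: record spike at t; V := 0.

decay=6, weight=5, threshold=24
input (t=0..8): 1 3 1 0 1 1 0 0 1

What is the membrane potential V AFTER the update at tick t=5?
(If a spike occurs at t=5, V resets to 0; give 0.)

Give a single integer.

Answer: 11

Derivation:
t=0: input=1 -> V=5
t=1: input=3 -> V=18
t=2: input=1 -> V=15
t=3: input=0 -> V=9
t=4: input=1 -> V=10
t=5: input=1 -> V=11
t=6: input=0 -> V=6
t=7: input=0 -> V=3
t=8: input=1 -> V=6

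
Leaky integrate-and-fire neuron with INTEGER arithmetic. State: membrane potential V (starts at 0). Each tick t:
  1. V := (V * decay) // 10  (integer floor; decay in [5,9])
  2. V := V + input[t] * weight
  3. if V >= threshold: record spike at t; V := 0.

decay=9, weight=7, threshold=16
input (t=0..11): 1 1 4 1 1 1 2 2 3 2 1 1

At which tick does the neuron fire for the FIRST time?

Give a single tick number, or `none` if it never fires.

Answer: 2

Derivation:
t=0: input=1 -> V=7
t=1: input=1 -> V=13
t=2: input=4 -> V=0 FIRE
t=3: input=1 -> V=7
t=4: input=1 -> V=13
t=5: input=1 -> V=0 FIRE
t=6: input=2 -> V=14
t=7: input=2 -> V=0 FIRE
t=8: input=3 -> V=0 FIRE
t=9: input=2 -> V=14
t=10: input=1 -> V=0 FIRE
t=11: input=1 -> V=7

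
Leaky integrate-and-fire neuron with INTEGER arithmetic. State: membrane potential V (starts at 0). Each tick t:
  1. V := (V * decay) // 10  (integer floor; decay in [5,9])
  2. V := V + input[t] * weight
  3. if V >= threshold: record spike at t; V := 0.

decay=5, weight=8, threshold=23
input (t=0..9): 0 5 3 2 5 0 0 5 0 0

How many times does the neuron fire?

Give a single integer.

Answer: 4

Derivation:
t=0: input=0 -> V=0
t=1: input=5 -> V=0 FIRE
t=2: input=3 -> V=0 FIRE
t=3: input=2 -> V=16
t=4: input=5 -> V=0 FIRE
t=5: input=0 -> V=0
t=6: input=0 -> V=0
t=7: input=5 -> V=0 FIRE
t=8: input=0 -> V=0
t=9: input=0 -> V=0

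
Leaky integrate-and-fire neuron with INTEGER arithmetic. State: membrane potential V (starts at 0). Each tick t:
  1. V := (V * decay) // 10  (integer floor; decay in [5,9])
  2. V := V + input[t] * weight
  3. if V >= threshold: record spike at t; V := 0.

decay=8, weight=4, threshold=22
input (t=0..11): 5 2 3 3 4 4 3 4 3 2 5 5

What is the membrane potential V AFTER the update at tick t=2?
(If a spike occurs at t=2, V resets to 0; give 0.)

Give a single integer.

t=0: input=5 -> V=20
t=1: input=2 -> V=0 FIRE
t=2: input=3 -> V=12
t=3: input=3 -> V=21
t=4: input=4 -> V=0 FIRE
t=5: input=4 -> V=16
t=6: input=3 -> V=0 FIRE
t=7: input=4 -> V=16
t=8: input=3 -> V=0 FIRE
t=9: input=2 -> V=8
t=10: input=5 -> V=0 FIRE
t=11: input=5 -> V=20

Answer: 12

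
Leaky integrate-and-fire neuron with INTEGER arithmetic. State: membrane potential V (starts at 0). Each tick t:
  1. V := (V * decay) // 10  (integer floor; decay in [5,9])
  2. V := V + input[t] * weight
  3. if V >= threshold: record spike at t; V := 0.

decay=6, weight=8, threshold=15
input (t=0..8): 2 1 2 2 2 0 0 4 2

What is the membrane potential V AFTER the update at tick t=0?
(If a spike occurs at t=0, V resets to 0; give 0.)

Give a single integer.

t=0: input=2 -> V=0 FIRE
t=1: input=1 -> V=8
t=2: input=2 -> V=0 FIRE
t=3: input=2 -> V=0 FIRE
t=4: input=2 -> V=0 FIRE
t=5: input=0 -> V=0
t=6: input=0 -> V=0
t=7: input=4 -> V=0 FIRE
t=8: input=2 -> V=0 FIRE

Answer: 0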